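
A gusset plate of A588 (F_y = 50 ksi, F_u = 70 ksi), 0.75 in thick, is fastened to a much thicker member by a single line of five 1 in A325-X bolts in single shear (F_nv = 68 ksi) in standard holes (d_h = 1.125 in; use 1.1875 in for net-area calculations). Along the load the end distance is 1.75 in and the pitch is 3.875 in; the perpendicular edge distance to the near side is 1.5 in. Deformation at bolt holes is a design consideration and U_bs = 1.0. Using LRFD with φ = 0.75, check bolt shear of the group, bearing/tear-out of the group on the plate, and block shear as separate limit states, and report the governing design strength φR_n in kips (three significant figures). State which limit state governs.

200 kips (bolt shear governs)

Bolt shear: A_b = π·1²/4 = 0.7854 in²; R_n = 68 × 0.7854 × 5 × 1 = 267 kips → 0.75 × 267 = 200 kips.
Bearing: edge l_c = 1.188, r_n = 74.81 kips; interior l_c = 2.75, r_n = 126 kips; R_n = 74.81 + 4·126 = 578.8 kips → 434 kips.
Block shear: A_gv = 12.94, A_nv = 8.93, A_nt = 0.6797 in²; R_n = min(0.6F_uA_nv, 0.6F_yA_gv) + U_bs·F_u·A_nt = 422.6 kips → 317 kips.
Bolt shear governs: 200 kips.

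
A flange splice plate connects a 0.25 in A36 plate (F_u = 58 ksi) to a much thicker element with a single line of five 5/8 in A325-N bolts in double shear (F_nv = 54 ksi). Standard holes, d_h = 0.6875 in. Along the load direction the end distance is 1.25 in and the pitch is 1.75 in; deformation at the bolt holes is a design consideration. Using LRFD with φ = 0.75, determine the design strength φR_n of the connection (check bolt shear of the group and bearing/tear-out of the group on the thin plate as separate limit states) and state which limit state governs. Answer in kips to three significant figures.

67.3 kips (bearing governs)

Bolt shear: A_b = π·0.625²/4 = 0.3068 in²; R_n = 54 × 0.3068 × 5 × 2 = 165.7 kips → 0.75 × 165.7 = 124 kips.
Bearing (1.2 l_c t F_u ≤ 2.4 d t F_u): upper limit = 2.4·0.625·0.25·58 = 21.75 kips.
  Edge l_c = 1.25 − 0.6875/2 = 0.9062 → r_n = 15.77 kips; interior l_c = 1.75 − 0.6875 = 1.062 → r_n = 18.49 kips.
  R_n,bearing = 1·15.77 + 4·18.49 = 89.72 kips → 0.75 × 89.72 = 67.3 kips.
Bearing governs: 67.3 kips.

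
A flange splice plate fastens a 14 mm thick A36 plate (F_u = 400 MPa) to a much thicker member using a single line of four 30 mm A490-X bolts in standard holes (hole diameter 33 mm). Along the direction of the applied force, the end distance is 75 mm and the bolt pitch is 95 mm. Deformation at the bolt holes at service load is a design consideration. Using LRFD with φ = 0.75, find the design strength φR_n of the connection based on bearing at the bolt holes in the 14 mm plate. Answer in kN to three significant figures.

Per bolt r_n = 1.2 l_c t F_u ≤ 2.4 d t F_u; upper limit = 2.4 × 30 × 14 × 400 / 1000 = 403.2 kN.
Edge bolt: l_c = 75 − 33/2 = 58.5 mm → 1.2 × 58.5 × 14 × 400 / 1000 = 393.1 → r_n = 393.1 kN.
Interior bolts: l_c = 95 − 33 = 62 mm → 1.2 × 62 × 14 × 400 / 1000 = 416.6 → r_n = 403.2 kN.
R_n = 1 × 393.1 + 3 × 403.2 = 1603 kN.
Design strength φR_n = 0.75 × 1603 = 1200 kN.

1200 kN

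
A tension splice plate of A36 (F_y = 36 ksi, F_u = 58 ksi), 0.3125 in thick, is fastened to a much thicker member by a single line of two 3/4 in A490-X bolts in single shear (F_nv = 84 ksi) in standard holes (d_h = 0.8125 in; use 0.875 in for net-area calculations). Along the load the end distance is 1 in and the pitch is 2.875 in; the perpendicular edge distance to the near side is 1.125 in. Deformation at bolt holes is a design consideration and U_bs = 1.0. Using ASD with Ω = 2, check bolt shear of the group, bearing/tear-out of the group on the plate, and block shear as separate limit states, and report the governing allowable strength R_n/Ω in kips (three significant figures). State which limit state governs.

Bolt shear: A_b = π·0.75²/4 = 0.4418 in²; R_n = 84 × 0.4418 × 2 × 1 = 74.22 kips → 74.22 / 2 = 37.1 kips.
Bearing: edge l_c = 0.5938, r_n = 12.91 kips; interior l_c = 2.062, r_n = 32.62 kips; R_n = 12.91 + 1·32.62 = 45.54 kips → 22.8 kips.
Block shear: A_gv = 1.211, A_nv = 0.8008, A_nt = 0.2148 in²; R_n = min(0.6F_uA_nv, 0.6F_yA_gv) + U_bs·F_u·A_nt = 38.62 kips → 19.3 kips.
Block shear governs: 19.3 kips.

19.3 kips (block shear governs)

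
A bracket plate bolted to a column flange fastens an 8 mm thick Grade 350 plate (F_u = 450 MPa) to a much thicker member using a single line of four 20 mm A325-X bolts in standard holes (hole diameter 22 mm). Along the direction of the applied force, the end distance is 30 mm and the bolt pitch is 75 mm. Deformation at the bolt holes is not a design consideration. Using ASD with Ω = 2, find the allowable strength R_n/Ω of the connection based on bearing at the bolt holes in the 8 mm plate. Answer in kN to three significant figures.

Per bolt r_n = 1.5 l_c t F_u ≤ 3.0 d t F_u; upper limit = 3.0 × 20 × 8 × 450 / 1000 = 216 kN.
Edge bolt: l_c = 30 − 22/2 = 19 mm → 1.5 × 19 × 8 × 450 / 1000 = 102.6 → r_n = 102.6 kN.
Interior bolts: l_c = 75 − 22 = 53 mm → 1.5 × 53 × 8 × 450 / 1000 = 286.2 → r_n = 216 kN.
R_n = 1 × 102.6 + 3 × 216 = 750.6 kN.
Allowable strength R_n/Ω = 750.6 / 2 = 375 kN.

375 kN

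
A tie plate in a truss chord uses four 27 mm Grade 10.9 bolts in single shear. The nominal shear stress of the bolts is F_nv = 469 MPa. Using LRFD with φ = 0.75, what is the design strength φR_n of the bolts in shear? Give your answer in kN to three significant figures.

806 kN

A_b = π × 27² / 4 = 572.6 mm².
R_n = F_nv · A_b · n · n_s = 469 × 572.6 × 4 × 1 / 1000 = 1074 kN.
Design strength φR_n = 0.75 × 1074 = 806 kN.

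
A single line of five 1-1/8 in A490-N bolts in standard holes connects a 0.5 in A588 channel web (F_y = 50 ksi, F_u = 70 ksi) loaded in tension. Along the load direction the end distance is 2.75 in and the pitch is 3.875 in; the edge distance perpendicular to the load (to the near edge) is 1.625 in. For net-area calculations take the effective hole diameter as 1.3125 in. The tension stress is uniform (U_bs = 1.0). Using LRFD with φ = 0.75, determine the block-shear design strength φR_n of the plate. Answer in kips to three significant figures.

Shear plane L_v = 2.75 + 4·3.875 = 18.25 in; A_gv = 18.25 × 0.5 = 9.125 in².
A_nv = (18.25 − 4.5·1.3125) × 0.5 = 6.172 in².
A_nt = (1.625 − 0.5·1.3125) × 0.5 = 0.4844 in².
0.6 F_u A_nv = 259.2 kips; 0.6 F_y A_gv = 273.8 kips → shear rupture governs the shear term.
R_n = 259.2 + 1.0 × 70 × 0.4844 = 293.1 kips.
Design strength φR_n = 0.75 × 293.1 = 220 kips.

220 kips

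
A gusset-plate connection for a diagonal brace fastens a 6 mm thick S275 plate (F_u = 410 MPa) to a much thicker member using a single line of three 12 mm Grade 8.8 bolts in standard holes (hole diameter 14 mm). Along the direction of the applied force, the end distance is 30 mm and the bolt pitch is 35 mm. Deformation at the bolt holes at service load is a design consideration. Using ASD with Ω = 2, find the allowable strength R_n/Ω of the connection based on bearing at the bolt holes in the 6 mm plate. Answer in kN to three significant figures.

95.9 kN

Per bolt r_n = 1.2 l_c t F_u ≤ 2.4 d t F_u; upper limit = 2.4 × 12 × 6 × 410 / 1000 = 70.85 kN.
Edge bolt: l_c = 30 − 14/2 = 23 mm → 1.2 × 23 × 6 × 410 / 1000 = 67.9 → r_n = 67.9 kN.
Interior bolts: l_c = 35 − 14 = 21 mm → 1.2 × 21 × 6 × 410 / 1000 = 61.99 → r_n = 61.99 kN.
R_n = 1 × 67.9 + 2 × 61.99 = 191.9 kN.
Allowable strength R_n/Ω = 191.9 / 2 = 95.9 kN.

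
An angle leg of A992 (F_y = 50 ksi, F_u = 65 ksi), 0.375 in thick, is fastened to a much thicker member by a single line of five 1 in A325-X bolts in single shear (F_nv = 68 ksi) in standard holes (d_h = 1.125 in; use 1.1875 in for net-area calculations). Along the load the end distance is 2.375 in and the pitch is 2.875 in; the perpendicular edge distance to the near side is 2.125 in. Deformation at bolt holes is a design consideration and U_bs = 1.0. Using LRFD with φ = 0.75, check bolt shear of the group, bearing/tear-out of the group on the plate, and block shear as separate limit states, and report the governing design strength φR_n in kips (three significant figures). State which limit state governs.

Bolt shear: A_b = π·1²/4 = 0.7854 in²; R_n = 68 × 0.7854 × 5 × 1 = 267 kips → 0.75 × 267 = 200 kips.
Bearing: edge l_c = 1.812, r_n = 53.02 kips; interior l_c = 1.75, r_n = 51.19 kips; R_n = 53.02 + 4·51.19 = 257.8 kips → 193 kips.
Block shear: A_gv = 5.203, A_nv = 3.199, A_nt = 0.5742 in²; R_n = min(0.6F_uA_nv, 0.6F_yA_gv) + U_bs·F_u·A_nt = 162.1 kips → 122 kips.
Block shear governs: 122 kips.

122 kips (block shear governs)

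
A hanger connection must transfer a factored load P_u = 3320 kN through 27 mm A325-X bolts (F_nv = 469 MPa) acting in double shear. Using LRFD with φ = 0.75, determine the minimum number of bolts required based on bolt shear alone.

9 bolts

A_b = π·27²/4 = 572.6 mm².
Per-bolt design strength φR_n = 0.75 × 469 × 572.6 × 2 / 1000 = 402.8 kN.
n ≥ 3320 / 402.8 = 8.242 → use 9 bolts.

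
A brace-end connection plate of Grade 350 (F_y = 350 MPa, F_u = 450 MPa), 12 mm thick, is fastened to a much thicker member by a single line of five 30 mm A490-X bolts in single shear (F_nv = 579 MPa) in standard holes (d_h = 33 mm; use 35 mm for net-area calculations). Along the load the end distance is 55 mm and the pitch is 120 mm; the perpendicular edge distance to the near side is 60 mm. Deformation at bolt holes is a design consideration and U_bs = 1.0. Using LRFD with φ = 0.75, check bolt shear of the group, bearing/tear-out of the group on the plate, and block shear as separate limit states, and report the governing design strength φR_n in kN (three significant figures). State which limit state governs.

1090 kN (block shear governs)

Bolt shear: A_b = π·30²/4 = 706.9 mm²; R_n = 579 × 706.9 × 5 × 1 / 1000 = 2046 kN → 0.75 × 2046 = 1530 kN.
Bearing: edge l_c = 38.5, r_n = 249.5 kN; interior l_c = 87, r_n = 388.8 kN; R_n = 249.5 + 4·388.8 = 1805 kN → 1350 kN.
Block shear: A_gv = 6420, A_nv = 4530, A_nt = 510 mm²; R_n = min(0.6F_uA_nv, 0.6F_yA_gv) + U_bs·F_u·A_nt = 1453 kN → 1090 kN.
Block shear governs: 1090 kN.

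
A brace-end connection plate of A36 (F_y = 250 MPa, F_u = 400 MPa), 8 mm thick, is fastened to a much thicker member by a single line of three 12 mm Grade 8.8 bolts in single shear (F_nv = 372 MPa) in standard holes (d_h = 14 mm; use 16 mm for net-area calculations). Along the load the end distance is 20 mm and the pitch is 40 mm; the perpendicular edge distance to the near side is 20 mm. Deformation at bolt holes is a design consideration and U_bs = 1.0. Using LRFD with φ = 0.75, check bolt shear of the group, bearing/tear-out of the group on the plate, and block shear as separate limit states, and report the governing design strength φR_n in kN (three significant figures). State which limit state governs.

94.7 kN (bolt shear governs)

Bolt shear: A_b = π·12²/4 = 113.1 mm²; R_n = 372 × 113.1 × 3 × 1 / 1000 = 126.2 kN → 0.75 × 126.2 = 94.7 kN.
Bearing: edge l_c = 13, r_n = 49.92 kN; interior l_c = 26, r_n = 92.16 kN; R_n = 49.92 + 2·92.16 = 234.2 kN → 176 kN.
Block shear: A_gv = 800, A_nv = 480, A_nt = 96 mm²; R_n = min(0.6F_uA_nv, 0.6F_yA_gv) + U_bs·F_u·A_nt = 153.6 kN → 115 kN.
Bolt shear governs: 94.7 kN.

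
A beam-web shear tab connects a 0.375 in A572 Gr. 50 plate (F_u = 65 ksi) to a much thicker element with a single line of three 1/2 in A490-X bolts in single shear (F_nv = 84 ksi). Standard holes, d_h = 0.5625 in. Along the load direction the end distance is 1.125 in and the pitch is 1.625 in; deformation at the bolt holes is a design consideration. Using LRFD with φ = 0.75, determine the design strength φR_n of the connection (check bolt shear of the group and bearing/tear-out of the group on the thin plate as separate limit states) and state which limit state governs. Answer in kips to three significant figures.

37.1 kips (bolt shear governs)

Bolt shear: A_b = π·0.5²/4 = 0.1963 in²; R_n = 84 × 0.1963 × 3 × 1 = 49.48 kips → 0.75 × 49.48 = 37.1 kips.
Bearing (1.2 l_c t F_u ≤ 2.4 d t F_u): upper limit = 2.4·0.5·0.375·65 = 29.25 kips.
  Edge l_c = 1.125 − 0.5625/2 = 0.8438 → r_n = 24.68 kips; interior l_c = 1.625 − 0.5625 = 1.062 → r_n = 29.25 kips.
  R_n,bearing = 1·24.68 + 2·29.25 = 83.18 kips → 0.75 × 83.18 = 62.4 kips.
Bolt shear governs: 37.1 kips.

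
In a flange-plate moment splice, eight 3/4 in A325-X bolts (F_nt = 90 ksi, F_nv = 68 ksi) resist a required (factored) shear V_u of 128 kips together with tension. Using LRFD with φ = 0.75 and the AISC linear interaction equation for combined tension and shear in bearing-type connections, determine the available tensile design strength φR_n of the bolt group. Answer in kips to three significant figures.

141 kips

A_b = π·0.75²/4 = 0.4418 in²; f_rv = 128 / (8 × 0.4418) = 36.22 ksi.
F'_nt = 1.3 F_nt − (F_nt / φF_nv) f_rv = 1.3·90 − (90/(0.75·68))·36.22 = 53.09 ksi, capped at F_nt → F'_nt = 53.09 ksi.
R_n = F'_nt · A_b · n = 53.09 × 0.4418 × 8 = 187.6 kips.
Design strength φR_n = 0.75 × 187.6 = 141 kips.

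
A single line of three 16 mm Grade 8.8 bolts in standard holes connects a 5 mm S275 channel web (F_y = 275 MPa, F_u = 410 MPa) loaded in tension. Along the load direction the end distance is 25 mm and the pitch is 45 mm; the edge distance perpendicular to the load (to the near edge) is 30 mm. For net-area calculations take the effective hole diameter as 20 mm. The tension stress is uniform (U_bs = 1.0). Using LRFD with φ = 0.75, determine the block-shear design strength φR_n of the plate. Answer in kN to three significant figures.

Shear plane L_v = 25 + 2·45 = 115 mm; A_gv = 115 × 5 = 575 mm².
A_nv = (115 − 2.5·20) × 5 = 325 mm².
A_nt = (30 − 0.5·20) × 5 = 100 mm².
0.6 F_u A_nv = 79.95 kN; 0.6 F_y A_gv = 94.88 kN → shear rupture governs the shear term.
R_n = 79.95 + 1.0 × 410 × 100 / 1000 = 121 kN.
Design strength φR_n = 0.75 × 121 = 90.7 kN.

90.7 kN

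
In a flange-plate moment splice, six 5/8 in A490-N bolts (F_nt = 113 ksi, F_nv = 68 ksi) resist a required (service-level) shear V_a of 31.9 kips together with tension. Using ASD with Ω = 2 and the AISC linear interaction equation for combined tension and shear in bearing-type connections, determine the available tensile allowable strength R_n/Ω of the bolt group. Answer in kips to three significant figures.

82.2 kips

A_b = π·0.625²/4 = 0.3068 in²; f_rv = 31.9 / (6 × 0.3068) = 17.33 ksi.
F'_nt = 1.3 F_nt − (Ω F_nt / F_nv) f_rv = 1.3·113 − (2·113/68)·17.33 = 89.3 ksi, capped at F_nt → F'_nt = 89.3 ksi.
R_n = F'_nt · A_b · n = 89.3 × 0.3068 × 6 = 164.4 kips.
Allowable strength R_n/Ω = 164.4 / 2 = 82.2 kips.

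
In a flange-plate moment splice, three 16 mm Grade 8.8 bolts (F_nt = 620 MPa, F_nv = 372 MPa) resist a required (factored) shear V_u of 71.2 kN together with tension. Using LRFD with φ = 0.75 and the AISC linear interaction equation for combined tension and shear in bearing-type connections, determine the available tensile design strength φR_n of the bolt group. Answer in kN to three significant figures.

A_b = π·16²/4 = 201.1 mm²; f_rv = 71.2 × 1000 / (3 × 201.1) = 118 MPa.
F'_nt = 1.3 F_nt − (F_nt / φF_nv) f_rv = 1.3·620 − (620/(0.75·372))·118 = 543.7 MPa, capped at F_nt → F'_nt = 543.7 MPa.
R_n = F'_nt · A_b · n = 543.7 × 201.1 × 3 / 1000 = 327.9 kN.
Design strength φR_n = 0.75 × 327.9 = 246 kN.

246 kN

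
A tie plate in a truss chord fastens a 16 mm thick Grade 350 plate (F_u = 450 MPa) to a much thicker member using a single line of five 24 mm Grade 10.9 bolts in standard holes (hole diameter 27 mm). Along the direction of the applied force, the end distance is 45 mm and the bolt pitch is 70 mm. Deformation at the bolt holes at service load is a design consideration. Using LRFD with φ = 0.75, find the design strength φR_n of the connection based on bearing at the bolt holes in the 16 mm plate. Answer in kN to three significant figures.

Per bolt r_n = 1.2 l_c t F_u ≤ 2.4 d t F_u; upper limit = 2.4 × 24 × 16 × 450 / 1000 = 414.7 kN.
Edge bolt: l_c = 45 − 27/2 = 31.5 mm → 1.2 × 31.5 × 16 × 450 / 1000 = 272.2 → r_n = 272.2 kN.
Interior bolts: l_c = 70 − 27 = 43 mm → 1.2 × 43 × 16 × 450 / 1000 = 371.5 → r_n = 371.5 kN.
R_n = 1 × 272.2 + 4 × 371.5 = 1758 kN.
Design strength φR_n = 0.75 × 1758 = 1320 kN.

1320 kN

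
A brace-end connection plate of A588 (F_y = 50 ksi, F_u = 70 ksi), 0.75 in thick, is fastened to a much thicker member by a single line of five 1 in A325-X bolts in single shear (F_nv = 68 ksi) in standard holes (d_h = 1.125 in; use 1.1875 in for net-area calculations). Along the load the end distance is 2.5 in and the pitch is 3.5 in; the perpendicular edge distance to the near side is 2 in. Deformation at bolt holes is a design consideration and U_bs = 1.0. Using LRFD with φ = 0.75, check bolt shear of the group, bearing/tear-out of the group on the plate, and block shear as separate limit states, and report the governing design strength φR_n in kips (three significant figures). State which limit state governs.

200 kips (bolt shear governs)

Bolt shear: A_b = π·1²/4 = 0.7854 in²; R_n = 68 × 0.7854 × 5 × 1 = 267 kips → 0.75 × 267 = 200 kips.
Bearing: edge l_c = 1.938, r_n = 122.1 kips; interior l_c = 2.375, r_n = 126 kips; R_n = 122.1 + 4·126 = 626.1 kips → 470 kips.
Block shear: A_gv = 12.38, A_nv = 8.367, A_nt = 1.055 in²; R_n = min(0.6F_uA_nv, 0.6F_yA_gv) + U_bs·F_u·A_nt = 425.2 kips → 319 kips.
Bolt shear governs: 200 kips.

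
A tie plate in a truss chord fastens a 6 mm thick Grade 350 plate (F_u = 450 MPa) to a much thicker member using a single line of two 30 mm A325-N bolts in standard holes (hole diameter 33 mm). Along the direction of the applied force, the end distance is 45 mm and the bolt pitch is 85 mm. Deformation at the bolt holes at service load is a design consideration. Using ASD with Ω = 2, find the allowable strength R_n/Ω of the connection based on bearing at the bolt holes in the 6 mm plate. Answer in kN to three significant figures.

130 kN

Per bolt r_n = 1.2 l_c t F_u ≤ 2.4 d t F_u; upper limit = 2.4 × 30 × 6 × 450 / 1000 = 194.4 kN.
Edge bolt: l_c = 45 − 33/2 = 28.5 mm → 1.2 × 28.5 × 6 × 450 / 1000 = 92.34 → r_n = 92.34 kN.
Interior bolts: l_c = 85 − 33 = 52 mm → 1.2 × 52 × 6 × 450 / 1000 = 168.5 → r_n = 168.5 kN.
R_n = 1 × 92.34 + 1 × 168.5 = 260.8 kN.
Allowable strength R_n/Ω = 260.8 / 2 = 130 kN.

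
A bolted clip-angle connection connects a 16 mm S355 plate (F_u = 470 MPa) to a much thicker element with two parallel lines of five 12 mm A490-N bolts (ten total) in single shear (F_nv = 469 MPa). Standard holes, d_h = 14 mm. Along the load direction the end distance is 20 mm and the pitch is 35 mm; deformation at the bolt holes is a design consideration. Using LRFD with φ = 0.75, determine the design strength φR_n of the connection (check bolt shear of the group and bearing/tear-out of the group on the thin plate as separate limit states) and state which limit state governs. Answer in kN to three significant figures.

398 kN (bolt shear governs)

Bolt shear: A_b = π·12²/4 = 113.1 mm²; R_n = 469 × 113.1 × 10 × 1 / 1000 = 530.4 kN → 0.75 × 530.4 = 398 kN.
Bearing (1.2 l_c t F_u ≤ 2.4 d t F_u): upper limit = 2.4·12·16·470 / 1000 = 216.6 kN.
  Edge l_c = 20 − 14/2 = 13 → r_n = 117.3 kN; interior l_c = 35 − 14 = 21 → r_n = 189.5 kN.
  R_n,bearing = 2·117.3 + 8·189.5 = 1751 kN → 0.75 × 1751 = 1310 kN.
Bolt shear governs: 398 kN.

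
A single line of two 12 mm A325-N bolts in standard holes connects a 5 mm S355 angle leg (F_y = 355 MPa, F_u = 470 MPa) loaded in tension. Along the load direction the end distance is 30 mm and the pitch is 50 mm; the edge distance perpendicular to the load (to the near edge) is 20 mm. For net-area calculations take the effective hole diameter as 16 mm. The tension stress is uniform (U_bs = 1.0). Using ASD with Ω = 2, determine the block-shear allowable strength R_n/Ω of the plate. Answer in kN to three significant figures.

Shear plane L_v = 30 + 1·50 = 80 mm; A_gv = 80 × 5 = 400 mm².
A_nv = (80 − 1.5·16) × 5 = 280 mm².
A_nt = (20 − 0.5·16) × 5 = 60 mm².
0.6 F_u A_nv = 78.96 kN; 0.6 F_y A_gv = 85.2 kN → shear rupture governs the shear term.
R_n = 78.96 + 1.0 × 470 × 60 / 1000 = 107.2 kN.
Allowable strength R_n/Ω = 107.2 / 2 = 53.6 kN.

53.6 kN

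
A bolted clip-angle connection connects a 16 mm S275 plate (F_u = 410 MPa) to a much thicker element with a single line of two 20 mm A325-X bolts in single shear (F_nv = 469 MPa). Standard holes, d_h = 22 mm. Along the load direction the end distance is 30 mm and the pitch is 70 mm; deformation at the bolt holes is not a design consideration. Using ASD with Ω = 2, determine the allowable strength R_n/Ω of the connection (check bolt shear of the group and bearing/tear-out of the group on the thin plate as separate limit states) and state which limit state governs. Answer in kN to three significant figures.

Bolt shear: A_b = π·20²/4 = 314.2 mm²; R_n = 469 × 314.2 × 2 × 1 / 1000 = 294.7 kN → 294.7 / 2 = 147 kN.
Bearing (1.5 l_c t F_u ≤ 3.0 d t F_u): upper limit = 3.0·20·16·410 / 1000 = 393.6 kN.
  Edge l_c = 30 − 22/2 = 19 → r_n = 187 kN; interior l_c = 70 − 22 = 48 → r_n = 393.6 kN.
  R_n,bearing = 1·187 + 1·393.6 = 580.6 kN → 580.6 / 2 = 290 kN.
Bolt shear governs: 147 kN.

147 kN (bolt shear governs)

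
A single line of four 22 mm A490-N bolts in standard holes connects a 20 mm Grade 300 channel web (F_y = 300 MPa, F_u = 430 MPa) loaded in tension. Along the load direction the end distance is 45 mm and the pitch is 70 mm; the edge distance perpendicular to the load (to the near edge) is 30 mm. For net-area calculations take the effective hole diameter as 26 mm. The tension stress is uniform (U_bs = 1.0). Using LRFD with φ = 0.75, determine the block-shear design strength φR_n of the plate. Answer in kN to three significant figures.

Shear plane L_v = 45 + 3·70 = 255 mm; A_gv = 255 × 20 = 5100 mm².
A_nv = (255 − 3.5·26) × 20 = 3280 mm².
A_nt = (30 − 0.5·26) × 20 = 340 mm².
0.6 F_u A_nv = 846.2 kN; 0.6 F_y A_gv = 918 kN → shear rupture governs the shear term.
R_n = 846.2 + 1.0 × 430 × 340 / 1000 = 992.4 kN.
Design strength φR_n = 0.75 × 992.4 = 744 kN.

744 kN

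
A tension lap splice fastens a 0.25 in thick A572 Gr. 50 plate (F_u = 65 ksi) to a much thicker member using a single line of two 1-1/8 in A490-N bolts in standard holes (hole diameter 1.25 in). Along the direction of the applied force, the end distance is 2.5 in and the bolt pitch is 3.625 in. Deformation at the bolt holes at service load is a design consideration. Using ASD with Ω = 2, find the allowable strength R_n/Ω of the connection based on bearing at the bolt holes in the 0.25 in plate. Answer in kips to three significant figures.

40.2 kips

Per bolt r_n = 1.2 l_c t F_u ≤ 2.4 d t F_u; upper limit = 2.4 × 1.125 × 0.25 × 65 = 43.87 kips.
Edge bolt: l_c = 2.5 − 1.25/2 = 1.875 in → 1.2 × 1.875 × 0.25 × 65 = 36.56 → r_n = 36.56 kips.
Interior bolts: l_c = 3.625 − 1.25 = 2.375 in → 1.2 × 2.375 × 0.25 × 65 = 46.31 → r_n = 43.87 kips.
R_n = 1 × 36.56 + 1 × 43.87 = 80.44 kips.
Allowable strength R_n/Ω = 80.44 / 2 = 40.2 kips.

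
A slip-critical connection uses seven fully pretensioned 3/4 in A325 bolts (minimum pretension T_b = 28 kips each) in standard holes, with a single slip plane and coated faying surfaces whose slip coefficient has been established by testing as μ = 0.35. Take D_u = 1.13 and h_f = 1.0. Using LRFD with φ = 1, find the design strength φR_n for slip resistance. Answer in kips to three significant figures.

77.5 kips

R_n = μ · D_u · h_f · T_b · n_s · n_b = 0.35 × 1.13 × 1.0 × 28 × 1 × 7 = 77.52 kips.
Design strength φR_n = 1 × 77.52 = 77.5 kips.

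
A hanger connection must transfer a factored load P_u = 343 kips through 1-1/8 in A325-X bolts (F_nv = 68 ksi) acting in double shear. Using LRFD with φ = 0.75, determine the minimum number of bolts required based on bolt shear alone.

4 bolts

A_b = π·1.125²/4 = 0.994 in².
Per-bolt design strength φR_n = 0.75 × 68 × 0.994 × 2 = 101.4 kips.
n ≥ 343 / 101.4 = 3.383 → use 4 bolts.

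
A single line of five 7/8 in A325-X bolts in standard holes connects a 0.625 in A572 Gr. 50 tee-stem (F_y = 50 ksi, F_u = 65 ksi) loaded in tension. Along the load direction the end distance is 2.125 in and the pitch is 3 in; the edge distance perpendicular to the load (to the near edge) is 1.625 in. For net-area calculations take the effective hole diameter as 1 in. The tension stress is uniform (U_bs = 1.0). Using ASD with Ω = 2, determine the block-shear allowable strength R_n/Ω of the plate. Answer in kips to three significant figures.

Shear plane L_v = 2.125 + 4·3 = 14.12 in; A_gv = 14.12 × 0.625 = 8.828 in².
A_nv = (14.12 − 4.5·1) × 0.625 = 6.016 in².
A_nt = (1.625 − 0.5·1) × 0.625 = 0.7031 in².
0.6 F_u A_nv = 234.6 kips; 0.6 F_y A_gv = 264.8 kips → shear rupture governs the shear term.
R_n = 234.6 + 1.0 × 65 × 0.7031 = 280.3 kips.
Allowable strength R_n/Ω = 280.3 / 2 = 140 kips.

140 kips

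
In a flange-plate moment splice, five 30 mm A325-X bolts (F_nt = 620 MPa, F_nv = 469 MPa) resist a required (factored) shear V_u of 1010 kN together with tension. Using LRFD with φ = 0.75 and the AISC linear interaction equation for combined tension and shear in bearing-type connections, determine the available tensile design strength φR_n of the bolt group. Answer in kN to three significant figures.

801 kN

A_b = π·30²/4 = 706.9 mm²; f_rv = 1010 × 1000 / (5 × 706.9) = 285.8 MPa.
F'_nt = 1.3 F_nt − (F_nt / φF_nv) f_rv = 1.3·620 − (620/(0.75·469))·285.8 = 302.3 MPa, capped at F_nt → F'_nt = 302.3 MPa.
R_n = F'_nt · A_b · n = 302.3 × 706.9 × 5 / 1000 = 1068 kN.
Design strength φR_n = 0.75 × 1068 = 801 kN.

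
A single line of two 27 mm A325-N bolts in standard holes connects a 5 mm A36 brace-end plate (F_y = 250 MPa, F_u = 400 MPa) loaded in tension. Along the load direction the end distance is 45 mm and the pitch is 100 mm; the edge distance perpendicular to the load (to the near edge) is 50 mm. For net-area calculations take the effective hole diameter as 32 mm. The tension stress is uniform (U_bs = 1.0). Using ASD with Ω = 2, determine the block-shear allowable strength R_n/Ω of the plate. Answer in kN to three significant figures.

Shear plane L_v = 45 + 1·100 = 145 mm; A_gv = 145 × 5 = 725 mm².
A_nv = (145 − 1.5·32) × 5 = 485 mm².
A_nt = (50 − 0.5·32) × 5 = 170 mm².
0.6 F_u A_nv = 116.4 kN; 0.6 F_y A_gv = 108.8 kN → shear yielding governs the shear term.
R_n = 108.8 + 1.0 × 400 × 170 / 1000 = 176.8 kN.
Allowable strength R_n/Ω = 176.8 / 2 = 88.4 kN.

88.4 kN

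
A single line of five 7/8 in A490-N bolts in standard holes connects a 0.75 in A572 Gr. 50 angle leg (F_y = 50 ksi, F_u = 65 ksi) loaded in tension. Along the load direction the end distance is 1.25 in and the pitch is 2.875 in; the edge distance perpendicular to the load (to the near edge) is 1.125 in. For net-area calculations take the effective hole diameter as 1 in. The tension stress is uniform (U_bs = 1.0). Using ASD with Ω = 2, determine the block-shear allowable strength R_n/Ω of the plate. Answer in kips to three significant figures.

Shear plane L_v = 1.25 + 4·2.875 = 12.75 in; A_gv = 12.75 × 0.75 = 9.562 in².
A_nv = (12.75 − 4.5·1) × 0.75 = 6.188 in².
A_nt = (1.125 − 0.5·1) × 0.75 = 0.4688 in².
0.6 F_u A_nv = 241.3 kips; 0.6 F_y A_gv = 286.9 kips → shear rupture governs the shear term.
R_n = 241.3 + 1.0 × 65 × 0.4688 = 271.8 kips.
Allowable strength R_n/Ω = 271.8 / 2 = 136 kips.

136 kips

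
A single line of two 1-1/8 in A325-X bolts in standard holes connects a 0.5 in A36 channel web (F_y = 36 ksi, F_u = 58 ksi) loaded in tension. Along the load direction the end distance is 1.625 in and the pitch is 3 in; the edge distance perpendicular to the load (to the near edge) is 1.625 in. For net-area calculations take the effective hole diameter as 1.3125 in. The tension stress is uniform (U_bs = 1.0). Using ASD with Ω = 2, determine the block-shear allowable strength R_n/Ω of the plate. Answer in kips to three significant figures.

Shear plane L_v = 1.625 + 1·3 = 4.625 in; A_gv = 4.625 × 0.5 = 2.312 in².
A_nv = (4.625 − 1.5·1.3125) × 0.5 = 1.328 in².
A_nt = (1.625 − 0.5·1.3125) × 0.5 = 0.4844 in².
0.6 F_u A_nv = 46.22 kips; 0.6 F_y A_gv = 49.95 kips → shear rupture governs the shear term.
R_n = 46.22 + 1.0 × 58 × 0.4844 = 74.31 kips.
Allowable strength R_n/Ω = 74.31 / 2 = 37.2 kips.

37.2 kips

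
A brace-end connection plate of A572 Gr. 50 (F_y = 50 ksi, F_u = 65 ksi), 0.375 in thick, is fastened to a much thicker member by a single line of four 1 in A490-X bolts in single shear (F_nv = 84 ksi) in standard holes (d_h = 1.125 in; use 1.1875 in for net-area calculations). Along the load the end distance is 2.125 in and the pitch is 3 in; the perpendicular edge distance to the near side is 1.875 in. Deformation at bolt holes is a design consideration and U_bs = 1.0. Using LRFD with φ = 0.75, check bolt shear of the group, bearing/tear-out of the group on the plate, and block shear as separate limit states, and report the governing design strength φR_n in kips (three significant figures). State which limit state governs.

99.9 kips (block shear governs)

Bolt shear: A_b = π·1²/4 = 0.7854 in²; R_n = 84 × 0.7854 × 4 × 1 = 263.9 kips → 0.75 × 263.9 = 198 kips.
Bearing: edge l_c = 1.562, r_n = 45.7 kips; interior l_c = 1.875, r_n = 54.84 kips; R_n = 45.7 + 3·54.84 = 210.2 kips → 158 kips.
Block shear: A_gv = 4.172, A_nv = 2.613, A_nt = 0.4805 in²; R_n = min(0.6F_uA_nv, 0.6F_yA_gv) + U_bs·F_u·A_nt = 133.1 kips → 99.9 kips.
Block shear governs: 99.9 kips.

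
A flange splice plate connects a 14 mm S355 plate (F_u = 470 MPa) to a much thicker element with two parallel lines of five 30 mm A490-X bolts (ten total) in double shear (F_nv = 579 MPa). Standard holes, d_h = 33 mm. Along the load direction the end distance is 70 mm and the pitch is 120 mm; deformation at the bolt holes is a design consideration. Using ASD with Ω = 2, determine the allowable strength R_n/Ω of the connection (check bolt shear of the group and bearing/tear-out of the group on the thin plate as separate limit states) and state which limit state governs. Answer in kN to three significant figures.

Bolt shear: A_b = π·30²/4 = 706.9 mm²; R_n = 579 × 706.9 × 10 × 2 / 1000 = 8185 kN → 8185 / 2 = 4090 kN.
Bearing (1.2 l_c t F_u ≤ 2.4 d t F_u): upper limit = 2.4·30·14·470 / 1000 = 473.8 kN.
  Edge l_c = 70 − 33/2 = 53.5 → r_n = 422.4 kN; interior l_c = 120 − 33 = 87 → r_n = 473.8 kN.
  R_n,bearing = 2·422.4 + 8·473.8 = 4635 kN → 4635 / 2 = 2320 kN.
Bearing governs: 2320 kN.

2320 kN (bearing governs)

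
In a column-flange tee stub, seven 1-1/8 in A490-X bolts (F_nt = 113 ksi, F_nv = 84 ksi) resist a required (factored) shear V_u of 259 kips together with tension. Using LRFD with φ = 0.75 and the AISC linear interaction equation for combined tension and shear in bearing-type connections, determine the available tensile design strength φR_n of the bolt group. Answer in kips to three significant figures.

A_b = π·1.125²/4 = 0.994 in²; f_rv = 259 / (7 × 0.994) = 37.22 ksi.
F'_nt = 1.3 F_nt − (F_nt / φF_nv) f_rv = 1.3·113 − (113/(0.75·84))·37.22 = 80.14 ksi, capped at F_nt → F'_nt = 80.14 ksi.
R_n = F'_nt · A_b · n = 80.14 × 0.994 × 7 = 557.6 kips.
Design strength φR_n = 0.75 × 557.6 = 418 kips.

418 kips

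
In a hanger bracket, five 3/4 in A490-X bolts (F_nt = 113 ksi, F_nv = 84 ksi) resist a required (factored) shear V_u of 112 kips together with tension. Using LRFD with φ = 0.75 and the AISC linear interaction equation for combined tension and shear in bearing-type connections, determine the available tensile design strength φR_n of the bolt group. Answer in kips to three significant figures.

92.7 kips

A_b = π·0.75²/4 = 0.4418 in²; f_rv = 112 / (5 × 0.4418) = 50.7 ksi.
F'_nt = 1.3 F_nt − (F_nt / φF_nv) f_rv = 1.3·113 − (113/(0.75·84))·50.7 = 55.96 ksi, capped at F_nt → F'_nt = 55.96 ksi.
R_n = F'_nt · A_b · n = 55.96 × 0.4418 × 5 = 123.6 kips.
Design strength φR_n = 0.75 × 123.6 = 92.7 kips.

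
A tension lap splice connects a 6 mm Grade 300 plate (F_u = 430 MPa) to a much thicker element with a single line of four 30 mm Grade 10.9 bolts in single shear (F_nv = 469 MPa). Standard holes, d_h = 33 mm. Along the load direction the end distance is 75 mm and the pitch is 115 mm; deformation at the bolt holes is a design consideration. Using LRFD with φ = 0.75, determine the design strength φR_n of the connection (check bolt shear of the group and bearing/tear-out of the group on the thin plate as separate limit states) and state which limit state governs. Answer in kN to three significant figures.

Bolt shear: A_b = π·30²/4 = 706.9 mm²; R_n = 469 × 706.9 × 4 × 1 / 1000 = 1326 kN → 0.75 × 1326 = 995 kN.
Bearing (1.2 l_c t F_u ≤ 2.4 d t F_u): upper limit = 2.4·30·6·430 / 1000 = 185.8 kN.
  Edge l_c = 75 − 33/2 = 58.5 → r_n = 181.1 kN; interior l_c = 115 − 33 = 82 → r_n = 185.8 kN.
  R_n,bearing = 1·181.1 + 3·185.8 = 738.4 kN → 0.75 × 738.4 = 554 kN.
Bearing governs: 554 kN.

554 kN (bearing governs)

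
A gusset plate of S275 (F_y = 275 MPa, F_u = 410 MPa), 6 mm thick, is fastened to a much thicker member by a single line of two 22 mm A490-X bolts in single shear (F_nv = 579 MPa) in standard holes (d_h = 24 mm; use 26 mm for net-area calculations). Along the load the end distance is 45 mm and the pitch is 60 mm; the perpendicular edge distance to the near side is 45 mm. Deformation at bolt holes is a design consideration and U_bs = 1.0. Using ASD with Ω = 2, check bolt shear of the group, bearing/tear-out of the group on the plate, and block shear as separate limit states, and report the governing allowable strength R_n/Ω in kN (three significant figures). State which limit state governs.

88.1 kN (block shear governs)

Bolt shear: A_b = π·22²/4 = 380.1 mm²; R_n = 579 × 380.1 × 2 × 1 / 1000 = 440.2 kN → 440.2 / 2 = 220 kN.
Bearing: edge l_c = 33, r_n = 97.42 kN; interior l_c = 36, r_n = 106.3 kN; R_n = 97.42 + 1·106.3 = 203.7 kN → 102 kN.
Block shear: A_gv = 630, A_nv = 396, A_nt = 192 mm²; R_n = min(0.6F_uA_nv, 0.6F_yA_gv) + U_bs·F_u·A_nt = 176.1 kN → 88.1 kN.
Block shear governs: 88.1 kN.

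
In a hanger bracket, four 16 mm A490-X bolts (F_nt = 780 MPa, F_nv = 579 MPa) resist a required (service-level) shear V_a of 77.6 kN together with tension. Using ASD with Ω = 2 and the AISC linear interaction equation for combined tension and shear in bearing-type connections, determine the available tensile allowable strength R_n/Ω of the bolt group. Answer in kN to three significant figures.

A_b = π·16²/4 = 201.1 mm²; f_rv = 77.6 × 1000 / (4 × 201.1) = 96.49 MPa.
F'_nt = 1.3 F_nt − (Ω F_nt / F_nv) f_rv = 1.3·780 − (2·780/579)·96.49 = 754 MPa, capped at F_nt → F'_nt = 754 MPa.
R_n = F'_nt · A_b · n = 754 × 201.1 × 4 / 1000 = 606.4 kN.
Allowable strength R_n/Ω = 606.4 / 2 = 303 kN.

303 kN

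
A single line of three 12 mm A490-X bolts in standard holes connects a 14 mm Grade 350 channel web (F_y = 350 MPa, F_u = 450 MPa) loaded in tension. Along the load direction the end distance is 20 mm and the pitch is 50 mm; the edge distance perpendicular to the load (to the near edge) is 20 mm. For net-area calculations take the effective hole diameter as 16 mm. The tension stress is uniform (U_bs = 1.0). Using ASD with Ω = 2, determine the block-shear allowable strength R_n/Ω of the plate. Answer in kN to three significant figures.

189 kN

Shear plane L_v = 20 + 2·50 = 120 mm; A_gv = 120 × 14 = 1680 mm².
A_nv = (120 − 2.5·16) × 14 = 1120 mm².
A_nt = (20 − 0.5·16) × 14 = 168 mm².
0.6 F_u A_nv = 302.4 kN; 0.6 F_y A_gv = 352.8 kN → shear rupture governs the shear term.
R_n = 302.4 + 1.0 × 450 × 168 / 1000 = 378 kN.
Allowable strength R_n/Ω = 378 / 2 = 189 kN.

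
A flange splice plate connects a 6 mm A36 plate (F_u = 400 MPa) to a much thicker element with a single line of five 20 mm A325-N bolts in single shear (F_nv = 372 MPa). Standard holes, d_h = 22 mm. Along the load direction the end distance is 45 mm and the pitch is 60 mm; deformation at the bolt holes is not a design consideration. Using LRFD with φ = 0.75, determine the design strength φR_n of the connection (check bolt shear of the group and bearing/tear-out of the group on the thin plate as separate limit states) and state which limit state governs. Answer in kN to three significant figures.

Bolt shear: A_b = π·20²/4 = 314.2 mm²; R_n = 372 × 314.2 × 5 × 1 / 1000 = 584.3 kN → 0.75 × 584.3 = 438 kN.
Bearing (1.5 l_c t F_u ≤ 3.0 d t F_u): upper limit = 3.0·20·6·400 / 1000 = 144 kN.
  Edge l_c = 45 − 22/2 = 34 → r_n = 122.4 kN; interior l_c = 60 − 22 = 38 → r_n = 136.8 kN.
  R_n,bearing = 1·122.4 + 4·136.8 = 669.6 kN → 0.75 × 669.6 = 502 kN.
Bolt shear governs: 438 kN.

438 kN (bolt shear governs)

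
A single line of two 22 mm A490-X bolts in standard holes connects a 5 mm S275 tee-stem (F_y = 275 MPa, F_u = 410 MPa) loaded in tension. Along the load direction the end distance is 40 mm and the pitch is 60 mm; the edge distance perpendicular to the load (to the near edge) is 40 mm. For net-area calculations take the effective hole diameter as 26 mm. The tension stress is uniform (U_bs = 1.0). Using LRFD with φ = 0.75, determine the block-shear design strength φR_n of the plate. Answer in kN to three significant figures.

97.8 kN

Shear plane L_v = 40 + 1·60 = 100 mm; A_gv = 100 × 5 = 500 mm².
A_nv = (100 − 1.5·26) × 5 = 305 mm².
A_nt = (40 − 0.5·26) × 5 = 135 mm².
0.6 F_u A_nv = 75.03 kN; 0.6 F_y A_gv = 82.5 kN → shear rupture governs the shear term.
R_n = 75.03 + 1.0 × 410 × 135 / 1000 = 130.4 kN.
Design strength φR_n = 0.75 × 130.4 = 97.8 kN.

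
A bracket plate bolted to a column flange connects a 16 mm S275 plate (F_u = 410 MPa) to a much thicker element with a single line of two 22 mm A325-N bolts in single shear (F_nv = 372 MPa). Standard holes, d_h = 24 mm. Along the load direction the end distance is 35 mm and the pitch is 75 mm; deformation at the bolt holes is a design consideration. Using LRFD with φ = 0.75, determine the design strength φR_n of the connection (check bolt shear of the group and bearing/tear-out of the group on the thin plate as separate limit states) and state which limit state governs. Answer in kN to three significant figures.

212 kN (bolt shear governs)

Bolt shear: A_b = π·22²/4 = 380.1 mm²; R_n = 372 × 380.1 × 2 × 1 / 1000 = 282.8 kN → 0.75 × 282.8 = 212 kN.
Bearing (1.2 l_c t F_u ≤ 2.4 d t F_u): upper limit = 2.4·22·16·410 / 1000 = 346.4 kN.
  Edge l_c = 35 − 24/2 = 23 → r_n = 181.1 kN; interior l_c = 75 − 24 = 51 → r_n = 346.4 kN.
  R_n,bearing = 1·181.1 + 1·346.4 = 527.4 kN → 0.75 × 527.4 = 396 kN.
Bolt shear governs: 212 kN.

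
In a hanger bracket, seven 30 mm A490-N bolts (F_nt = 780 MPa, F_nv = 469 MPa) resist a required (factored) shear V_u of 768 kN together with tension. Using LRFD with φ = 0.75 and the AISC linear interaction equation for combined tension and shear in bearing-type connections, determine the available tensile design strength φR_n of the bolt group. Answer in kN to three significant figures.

A_b = π·30²/4 = 706.9 mm²; f_rv = 768 × 1000 / (7 × 706.9) = 155.2 MPa.
F'_nt = 1.3 F_nt − (F_nt / φF_nv) f_rv = 1.3·780 − (780/(0.75·469))·155.2 = 669.8 MPa, capped at F_nt → F'_nt = 669.8 MPa.
R_n = F'_nt · A_b · n = 669.8 × 706.9 × 7 / 1000 = 3314 kN.
Design strength φR_n = 0.75 × 3314 = 2490 kN.

2490 kN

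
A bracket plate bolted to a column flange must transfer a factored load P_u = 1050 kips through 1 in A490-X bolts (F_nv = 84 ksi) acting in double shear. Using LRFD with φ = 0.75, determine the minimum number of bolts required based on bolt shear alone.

A_b = π·1²/4 = 0.7854 in².
Per-bolt design strength φR_n = 0.75 × 84 × 0.7854 × 2 = 98.96 kips.
n ≥ 1050 / 98.96 = 10.61 → use 11 bolts.

11 bolts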